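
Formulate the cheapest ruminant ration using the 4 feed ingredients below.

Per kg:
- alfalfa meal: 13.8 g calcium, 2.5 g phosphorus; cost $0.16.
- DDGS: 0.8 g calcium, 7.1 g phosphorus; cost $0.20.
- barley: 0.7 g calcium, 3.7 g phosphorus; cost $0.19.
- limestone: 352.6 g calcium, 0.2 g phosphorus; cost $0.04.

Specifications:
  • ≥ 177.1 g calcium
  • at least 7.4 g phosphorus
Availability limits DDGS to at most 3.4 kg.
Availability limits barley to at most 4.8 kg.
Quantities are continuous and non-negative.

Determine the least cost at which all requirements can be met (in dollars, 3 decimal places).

$0.226

Let x1 = kg of alfalfa meal, x2 = kg of DDGS, x3 = kg of barley, x4 = kg of limestone.
Minimize 0.16x1 + 0.2x2 + 0.19x3 + 0.04x4 subject to:
  13.8x1 + 0.8x2 + 0.7x3 + 352.6x4 ≥ 177.1   (calcium)
  2.5x1 + 7.1x2 + 3.7x3 + 0.2x4 ≥ 7.4   (phosphorus)
  x2 ≤ 3.4
  x3 ≤ 4.8
  x1, x2, x3, x4 ≥ 0.
At the optimum only DDGS, limestone are positive (alfalfa meal, barley = 0). The calcium and phosphorus requirements are met with equality.
Optimal quantities: DDGS = 1.028 kg, limestone = 0.4999 kg.
Total cost: 0.2·1.028 + 0.04·0.4999 = 0.22560.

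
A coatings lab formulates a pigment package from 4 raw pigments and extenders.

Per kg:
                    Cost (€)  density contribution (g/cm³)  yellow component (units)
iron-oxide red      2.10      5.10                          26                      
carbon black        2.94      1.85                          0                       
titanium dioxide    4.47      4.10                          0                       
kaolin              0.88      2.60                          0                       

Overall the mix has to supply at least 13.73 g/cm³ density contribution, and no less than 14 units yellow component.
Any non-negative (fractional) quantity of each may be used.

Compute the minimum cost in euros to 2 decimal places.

€4.85

Let x1 = kg of iron-oxide red, x2 = kg of carbon black, x3 = kg of titanium dioxide, x4 = kg of kaolin.
Minimize 2.1x1 + 2.94x2 + 4.47x3 + 0.88x4 subject to:
  5.1x1 + 1.85x2 + 4.1x3 + 2.6x4 ≥ 13.73   (density contribution)
  26x1 ≥ 14   (yellow component)
  x1, x2, x3, x4 ≥ 0.
At the optimum only iron-oxide red, kaolin are positive (carbon black, titanium dioxide = 0). Binding constraints: density contribution and yellow component.
Optimal quantities: iron-oxide red = 0.5385 kg, kaolin = 4.225 kg.
Objective = 2.1·0.5385 + 0.88·4.225 = 4.8489.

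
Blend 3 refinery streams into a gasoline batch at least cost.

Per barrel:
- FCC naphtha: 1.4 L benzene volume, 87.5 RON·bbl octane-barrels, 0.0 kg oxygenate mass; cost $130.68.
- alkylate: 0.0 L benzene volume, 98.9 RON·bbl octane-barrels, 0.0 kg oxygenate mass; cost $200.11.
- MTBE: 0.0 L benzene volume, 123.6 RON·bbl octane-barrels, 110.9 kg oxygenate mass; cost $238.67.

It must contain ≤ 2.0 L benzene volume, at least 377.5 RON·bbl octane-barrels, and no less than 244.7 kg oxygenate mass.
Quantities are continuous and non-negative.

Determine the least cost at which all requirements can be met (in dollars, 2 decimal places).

$683.11

Treat it as an LP. Let x1 = barrels of FCC naphtha, x2 = barrels of alkylate, x3 = barrels of MTBE.
min 130.68x1 + 200.11x2 + 238.67x3 with:
  1.4x1 ≤ 2   (benzene volume)
  87.5x1 + 98.9x2 + 123.6x3 ≥ 377.5   (octane-barrels)
  110.9x3 ≥ 244.7   (oxygenate mass)
  x1, x2, x3 ≥ 0.
The optimal basis is {FCC naphtha, MTBE}; alkylate drops out. The octane-barrels and oxygenate mass requirements are met with equality.
Optimal quantities: FCC naphtha = 1.1975 barrels, MTBE = 2.2065 barrels.
Cost = 130.68·1.1975 + 238.67·2.2065 = 683.1147.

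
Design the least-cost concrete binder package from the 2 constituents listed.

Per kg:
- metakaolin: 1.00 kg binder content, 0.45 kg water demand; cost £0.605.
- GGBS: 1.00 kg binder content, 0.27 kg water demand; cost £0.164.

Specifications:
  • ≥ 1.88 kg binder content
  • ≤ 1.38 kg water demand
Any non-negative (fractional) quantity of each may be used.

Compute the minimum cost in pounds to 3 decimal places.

£0.308

Set it up as a linear program. Let x1 = kg of metakaolin, x2 = kg of GGBS.
Minimize 0.605x1 + 0.164x2 s.t.:
  1x1 + 1x2 ≥ 1.88   (binder content)
  0.45x1 + 0.27x2 ≤ 1.38   (water demand)
  x1, x2 ≥ 0.
The minimum-cost mix takes nothing from metakaolin — only GGBS. Binding constraint: binder content.
So GGBS = 1.88 kg.
Total cost: 0.164·1.88 = 0.30832.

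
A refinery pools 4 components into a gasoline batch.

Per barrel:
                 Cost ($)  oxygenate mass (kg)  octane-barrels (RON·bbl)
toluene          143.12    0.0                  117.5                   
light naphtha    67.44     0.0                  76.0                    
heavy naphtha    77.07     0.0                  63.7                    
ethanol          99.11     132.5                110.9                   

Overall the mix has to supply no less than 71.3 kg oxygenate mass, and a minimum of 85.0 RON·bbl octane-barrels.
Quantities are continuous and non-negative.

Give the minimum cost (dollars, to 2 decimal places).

This is a linear program. Let x1 = barrels of toluene, x2 = barrels of light naphtha, x3 = barrels of heavy naphtha, x4 = barrels of ethanol.
Minimise 143.12x1 + 67.44x2 + 77.07x3 + 99.11x4 s.t.:
  132.5x4 ≥ 71.3   (oxygenate mass)
  117.5x1 + 76x2 + 63.7x3 + 110.9x4 ≥ 85   (octane-barrels)
  x1, x2, x3, x4 ≥ 0.
At the optimum only light naphtha, ethanol are positive (toluene, heavy naphtha = 0). The oxygenate mass and octane-barrels requirements are met with equality.
That vertex is x2 = 0.3332, x4 = 0.5381.
Hence cost = 67.44·0.3332 + 99.11·0.5381 = $75.8021.

$75.80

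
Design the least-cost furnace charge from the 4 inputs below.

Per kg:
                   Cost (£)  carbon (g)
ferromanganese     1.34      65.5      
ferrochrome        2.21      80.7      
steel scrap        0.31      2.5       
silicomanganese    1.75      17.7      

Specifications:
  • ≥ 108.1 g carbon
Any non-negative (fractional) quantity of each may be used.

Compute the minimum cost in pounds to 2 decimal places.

£2.21

Let x1 = kg of ferromanganese, x2 = kg of ferrochrome, x3 = kg of steel scrap, x4 = kg of silicomanganese.
Minimise 1.34x1 + 2.21x2 + 0.31x3 + 1.75x4 subject to:
  65.5x1 + 80.7x2 + 2.5x3 + 17.7x4 ≥ 108.1   (carbon)
  x1, x2, x3, x4 ≥ 0.
The cheapest feasible vertex uses only ferromanganese; ferrochrome, steel scrap, silicomanganese are not used. The carbon requirement is met with equality.
Solving gives x1 = 1.65.
Total cost: 1.34·1.65 = 2.2110.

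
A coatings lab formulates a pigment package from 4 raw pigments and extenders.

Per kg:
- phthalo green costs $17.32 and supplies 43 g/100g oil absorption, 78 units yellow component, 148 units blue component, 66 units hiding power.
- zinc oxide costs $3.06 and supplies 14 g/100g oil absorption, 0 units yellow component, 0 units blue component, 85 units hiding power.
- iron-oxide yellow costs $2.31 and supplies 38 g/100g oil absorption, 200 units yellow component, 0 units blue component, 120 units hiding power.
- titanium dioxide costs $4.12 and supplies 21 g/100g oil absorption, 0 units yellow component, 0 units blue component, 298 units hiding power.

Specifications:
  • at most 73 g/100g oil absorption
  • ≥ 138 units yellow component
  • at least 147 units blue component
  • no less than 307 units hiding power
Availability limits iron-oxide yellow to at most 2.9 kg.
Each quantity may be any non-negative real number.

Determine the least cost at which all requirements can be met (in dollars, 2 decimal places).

$20.74

Set it up as a linear program. Let x1 = kg of phthalo green, x2 = kg of zinc oxide, x3 = kg of iron-oxide yellow, x4 = kg of titanium dioxide.
min 17.32x1 + 3.06x2 + 2.31x3 + 4.12x4 with:
  43x1 + 14x2 + 38x3 + 21x4 ≤ 73   (oil absorption)
  78x1 + 200x3 ≥ 138   (yellow component)
  148x1 ≥ 147   (blue component)
  66x1 + 85x2 + 120x3 + 298x4 ≥ 307   (hiding power)
  x3 ≤ 2.9
  x1, x2, x3, x4 ≥ 0.
The optimal basis is {phthalo green, iron-oxide yellow, titanium dioxide}; zinc oxide drops out. The yellow component, blue component, hiding power requirements are met with equality.
Solving gives x1 = 0.9932, x3 = 0.3026, x4 = 0.6884.
Objective = 17.32·0.9932 + 2.31·0.3026 + 4.12·0.6884 = 20.7374.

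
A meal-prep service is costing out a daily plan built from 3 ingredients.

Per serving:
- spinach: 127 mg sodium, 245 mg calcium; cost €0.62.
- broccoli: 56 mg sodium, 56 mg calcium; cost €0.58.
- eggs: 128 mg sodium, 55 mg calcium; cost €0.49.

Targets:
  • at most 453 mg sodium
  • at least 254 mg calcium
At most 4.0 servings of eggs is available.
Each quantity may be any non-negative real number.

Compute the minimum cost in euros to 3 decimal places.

€0.643

This is a linear program. Let x1 = servings of spinach, x2 = servings of broccoli, x3 = servings of eggs.
Minimise 0.62x1 + 0.58x2 + 0.49x3 s.t.:
  127x1 + 56x2 + 128x3 ≤ 453   (sodium)
  245x1 + 56x2 + 55x3 ≥ 254   (calcium)
  x3 ≤ 4
  x1, x2, x3 ≥ 0.
The optimal basis is {spinach}; broccoli, eggs drop out. There the calcium constraint is tight.
Solving gives x1 = 1.037.
Cost = 0.62·1.037 = 0.64294.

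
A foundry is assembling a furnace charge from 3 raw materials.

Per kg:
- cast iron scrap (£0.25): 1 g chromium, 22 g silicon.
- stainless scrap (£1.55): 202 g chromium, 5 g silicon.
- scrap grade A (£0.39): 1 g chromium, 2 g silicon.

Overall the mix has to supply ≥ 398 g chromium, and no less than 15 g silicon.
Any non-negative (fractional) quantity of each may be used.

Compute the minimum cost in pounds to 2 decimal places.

Let x1 = kg of cast iron scrap, x2 = kg of stainless scrap, x3 = kg of scrap grade A.
Minimize 0.25x1 + 1.55x2 + 0.39x3 s.t.:
  1x1 + 202x2 + 1x3 ≥ 398   (chromium)
  22x1 + 5x2 + 2x3 ≥ 15   (silicon)
  x1, x2, x3 ≥ 0.
The minimum-cost mix takes nothing from scrap grade A — only cast iron scrap, stainless scrap. There the chromium and silicon constraints are tight.
So cast iron scrap = 0.2343 kg, stainless scrap = 1.969 kg.
Hence cost = 0.25·0.2343 + 1.55·1.969 = £3.1105.

£3.11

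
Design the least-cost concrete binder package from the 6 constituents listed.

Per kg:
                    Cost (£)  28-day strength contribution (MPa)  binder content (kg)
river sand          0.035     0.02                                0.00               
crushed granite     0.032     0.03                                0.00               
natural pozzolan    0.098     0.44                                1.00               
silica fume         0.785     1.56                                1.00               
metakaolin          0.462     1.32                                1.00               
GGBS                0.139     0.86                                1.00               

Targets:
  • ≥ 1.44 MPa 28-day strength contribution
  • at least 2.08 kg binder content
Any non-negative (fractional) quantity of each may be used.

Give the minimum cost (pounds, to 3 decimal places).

Treat it as an LP. Let x1 = kg of river sand, x2 = kg of crushed granite, x3 = kg of natural pozzolan, x4 = kg of silica fume, x5 = kg of metakaolin, x6 = kg of GGBS.
Minimise 0.035x1 + 0.032x2 + 0.098x3 + 0.785x4 + 0.462x5 + 0.139x6 with:
  0.02x1 + 0.03x2 + 0.44x3 + 1.56x4 + 1.32x5 + 0.86x6 ≥ 1.44   (28-day strength contribution)
  1x3 + 1x4 + 1x5 + 1x6 ≥ 2.08   (binder content)
  x1, x2, x3, x4, x5, x6 ≥ 0.
At the optimum only natural pozzolan, GGBS are positive (river sand, crushed granite, silica fume, metakaolin = 0). The 28-day strength contribution and binder content requirements are met with equality.
So natural pozzolan = 0.8305 kg, GGBS = 1.25 kg.
Objective = 0.098·0.8305 + 0.139·1.25 = 0.25514.

£0.255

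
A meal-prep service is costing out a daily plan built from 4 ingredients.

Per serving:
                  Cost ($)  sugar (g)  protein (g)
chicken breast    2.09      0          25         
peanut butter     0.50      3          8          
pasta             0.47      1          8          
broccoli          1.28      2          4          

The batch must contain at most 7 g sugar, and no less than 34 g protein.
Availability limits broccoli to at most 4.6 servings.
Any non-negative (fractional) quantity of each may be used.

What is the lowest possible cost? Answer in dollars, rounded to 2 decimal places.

This is a linear program. Let x1 = servings of chicken breast, x2 = servings of peanut butter, x3 = servings of pasta, x4 = servings of broccoli.
Minimize 2.09x1 + 0.5x2 + 0.47x3 + 1.28x4 s.t.:
  3x2 + 1x3 + 2x4 ≤ 7   (sugar)
  25x1 + 8x2 + 8x3 + 4x4 ≥ 34   (protein)
  x4 ≤ 4.6
  x1, x2, x3, x4 ≥ 0.
The optimal basis is {pasta}; chicken breast, peanut butter, broccoli drop out. The protein requirement is met with equality.
Optimal quantities: pasta = 4.25 servings.
Objective = 0.47·4.25 = 1.9975.

$2.00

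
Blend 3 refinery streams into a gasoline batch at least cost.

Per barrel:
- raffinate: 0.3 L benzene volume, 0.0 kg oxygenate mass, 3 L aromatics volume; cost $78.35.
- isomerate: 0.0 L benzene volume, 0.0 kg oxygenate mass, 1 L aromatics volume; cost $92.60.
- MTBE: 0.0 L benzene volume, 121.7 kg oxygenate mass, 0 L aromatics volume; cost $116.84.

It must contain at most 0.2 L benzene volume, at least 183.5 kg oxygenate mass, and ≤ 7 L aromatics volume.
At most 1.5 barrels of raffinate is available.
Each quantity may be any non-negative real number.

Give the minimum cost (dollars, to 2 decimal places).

Let x1 = barrels of raffinate, x2 = barrels of isomerate, x3 = barrels of MTBE.
Minimise 78.35x1 + 92.6x2 + 116.84x3 subject to:
  0.3x1 ≤ 0.2   (benzene volume)
  121.7x3 ≥ 183.5   (oxygenate mass)
  3x1 + 1x2 ≤ 7   (aromatics volume)
  x1 ≤ 1.5
  x1, x2, x3 ≥ 0.
The cheapest feasible vertex uses only MTBE; raffinate, isomerate are not used. The oxygenate mass requirement is met with equality.
Solving gives x3 = 1.5078.
Cost = 116.84·1.5078 = 176.1714.

$176.17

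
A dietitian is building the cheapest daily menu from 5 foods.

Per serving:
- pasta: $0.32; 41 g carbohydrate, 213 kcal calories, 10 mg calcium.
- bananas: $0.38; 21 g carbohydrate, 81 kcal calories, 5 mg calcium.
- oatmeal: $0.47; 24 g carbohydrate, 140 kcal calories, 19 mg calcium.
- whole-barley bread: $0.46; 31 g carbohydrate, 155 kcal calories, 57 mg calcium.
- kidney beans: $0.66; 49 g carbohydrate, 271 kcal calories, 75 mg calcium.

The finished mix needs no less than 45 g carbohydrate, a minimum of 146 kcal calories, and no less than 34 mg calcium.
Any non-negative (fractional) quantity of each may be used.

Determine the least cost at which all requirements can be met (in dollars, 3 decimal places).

$0.453

Set it up as a linear program. Let x1 = servings of pasta, x2 = servings of bananas, x3 = servings of oatmeal, x4 = servings of whole-barley bread, x5 = servings of kidney beans.
Minimize 0.32x1 + 0.38x2 + 0.47x3 + 0.46x4 + 0.66x5 with:
  41x1 + 21x2 + 24x3 + 31x4 + 49x5 ≥ 45   (carbohydrate)
  213x1 + 81x2 + 140x3 + 155x4 + 271x5 ≥ 146   (calories)
  10x1 + 5x2 + 19x3 + 57x4 + 75x5 ≥ 34   (calcium)
  x1, x2, x3, x4, x5 ≥ 0.
At the optimum only pasta, kidney beans are positive (bananas, oatmeal, whole-barley bread = 0). There the carbohydrate and calcium constraints are tight.
That vertex is x1 = 0.6611, x5 = 0.3652.
Hence cost = 0.32·0.6611 + 0.66·0.3652 = $0.45258.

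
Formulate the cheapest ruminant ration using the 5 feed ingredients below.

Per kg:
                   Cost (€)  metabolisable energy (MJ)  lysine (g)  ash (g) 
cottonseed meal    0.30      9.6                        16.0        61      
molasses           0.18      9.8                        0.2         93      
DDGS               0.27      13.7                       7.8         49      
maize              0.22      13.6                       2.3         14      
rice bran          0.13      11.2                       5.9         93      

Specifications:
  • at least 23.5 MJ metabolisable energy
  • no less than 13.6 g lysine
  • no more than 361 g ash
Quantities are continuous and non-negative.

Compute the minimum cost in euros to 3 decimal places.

Let x1 = kg of cottonseed meal, x2 = kg of molasses, x3 = kg of DDGS, x4 = kg of maize, x5 = kg of rice bran.
Minimise 0.3x1 + 0.18x2 + 0.27x3 + 0.22x4 + 0.13x5 s.t.:
  9.6x1 + 9.8x2 + 13.7x3 + 13.6x4 + 11.2x5 ≥ 23.5   (metabolisable energy)
  16x1 + 0.2x2 + 7.8x3 + 2.3x4 + 5.9x5 ≥ 13.6   (lysine)
  61x1 + 93x2 + 49x3 + 14x4 + 93x5 ≤ 361   (ash)
  x1, x2, x3, x4, x5 ≥ 0.
The optimal basis is {cottonseed meal, rice bran}; molasses, DDGS, maize drop out. The metabolisable energy and lysine requirements are met with equality.
So cottonseed meal = 0.1115 kg, rice bran = 2.003 kg.
Cost = 0.3·0.1115 + 0.13·2.003 = 0.29384.

€0.294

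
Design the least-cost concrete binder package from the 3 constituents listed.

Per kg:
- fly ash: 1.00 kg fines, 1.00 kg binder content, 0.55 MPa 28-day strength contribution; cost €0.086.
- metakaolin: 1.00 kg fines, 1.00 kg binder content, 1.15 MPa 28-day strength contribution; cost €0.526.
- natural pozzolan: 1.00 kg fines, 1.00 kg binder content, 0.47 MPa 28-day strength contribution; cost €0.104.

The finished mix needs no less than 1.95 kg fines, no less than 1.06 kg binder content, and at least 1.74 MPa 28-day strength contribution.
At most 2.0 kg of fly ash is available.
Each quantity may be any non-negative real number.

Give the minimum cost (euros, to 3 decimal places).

€0.314

Set it up as a linear program. Let x1 = kg of fly ash, x2 = kg of metakaolin, x3 = kg of natural pozzolan.
min 0.086x1 + 0.526x2 + 0.104x3 with:
  1x1 + 1x2 + 1x3 ≥ 1.95   (fines)
  1x1 + 1x2 + 1x3 ≥ 1.06   (binder content)
  0.55x1 + 1.15x2 + 0.47x3 ≥ 1.74   (28-day strength contribution)
  x1 ≤ 2
  x1, x2, x3 ≥ 0.
The minimum-cost mix takes nothing from metakaolin — only fly ash, natural pozzolan. The 28-day strength contribution and the fly ash cap requirements are met with equality.
Solving gives x1 = 2, x3 = 1.362.
Total cost: 0.086·2 + 0.104·1.362 = 0.31365.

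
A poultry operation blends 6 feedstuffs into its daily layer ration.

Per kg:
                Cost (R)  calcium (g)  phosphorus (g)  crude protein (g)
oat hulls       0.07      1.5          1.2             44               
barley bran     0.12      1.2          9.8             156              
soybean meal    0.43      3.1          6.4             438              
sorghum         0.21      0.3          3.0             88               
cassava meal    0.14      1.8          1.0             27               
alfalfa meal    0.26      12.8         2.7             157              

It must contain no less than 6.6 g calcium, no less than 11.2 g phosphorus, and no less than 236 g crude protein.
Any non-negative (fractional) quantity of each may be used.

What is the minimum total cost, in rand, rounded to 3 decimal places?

Treat it as an LP. Let x1 = kg of oat hulls, x2 = kg of barley bran, x3 = kg of soybean meal, x4 = kg of sorghum, x5 = kg of cassava meal, x6 = kg of alfalfa meal.
Minimize 0.07x1 + 0.12x2 + 0.43x3 + 0.21x4 + 0.14x5 + 0.26x6 with:
  1.5x1 + 1.2x2 + 3.1x3 + 0.3x4 + 1.8x5 + 12.8x6 ≥ 6.6   (calcium)
  1.2x1 + 9.8x2 + 6.4x3 + 3x4 + 1x5 + 2.7x6 ≥ 11.2   (phosphorus)
  44x1 + 156x2 + 438x3 + 88x4 + 27x5 + 157x6 ≥ 236   (crude protein)
  x1, x2, x3, x4, x5, x6 ≥ 0.
The optimal basis is {barley bran, alfalfa meal}; oat hulls, soybean meal, sorghum, cassava meal drop out. The calcium and crude protein requirements are met with equality.
So barley bran = 1.097 kg, alfalfa meal = 0.4127 kg.
Cost = 0.12·1.097 + 0.26·0.4127 = 0.23894.

R0.239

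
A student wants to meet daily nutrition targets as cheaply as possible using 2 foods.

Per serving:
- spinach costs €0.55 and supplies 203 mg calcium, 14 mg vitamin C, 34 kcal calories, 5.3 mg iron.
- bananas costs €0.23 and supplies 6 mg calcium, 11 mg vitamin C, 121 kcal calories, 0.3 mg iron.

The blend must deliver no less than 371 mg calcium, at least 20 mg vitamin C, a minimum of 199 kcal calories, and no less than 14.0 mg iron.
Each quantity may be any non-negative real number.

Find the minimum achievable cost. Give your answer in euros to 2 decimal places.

€1.64

This is a linear program. Let x1 = servings of spinach, x2 = servings of bananas.
Minimize 0.55x1 + 0.23x2 s.t.:
  203x1 + 6x2 ≥ 371   (calcium)
  14x1 + 11x2 ≥ 20   (vitamin C)
  34x1 + 121x2 ≥ 199   (calories)
  5.3x1 + 0.3x2 ≥ 14   (iron)
  x1, x2 ≥ 0.
Both inputs are positive at the optimum. The calories and iron requirements are met with equality.
So spinach = 2.59 servings, bananas = 0.917 servings.
Hence cost = 0.55·2.59 + 0.23·0.917 = €1.6354.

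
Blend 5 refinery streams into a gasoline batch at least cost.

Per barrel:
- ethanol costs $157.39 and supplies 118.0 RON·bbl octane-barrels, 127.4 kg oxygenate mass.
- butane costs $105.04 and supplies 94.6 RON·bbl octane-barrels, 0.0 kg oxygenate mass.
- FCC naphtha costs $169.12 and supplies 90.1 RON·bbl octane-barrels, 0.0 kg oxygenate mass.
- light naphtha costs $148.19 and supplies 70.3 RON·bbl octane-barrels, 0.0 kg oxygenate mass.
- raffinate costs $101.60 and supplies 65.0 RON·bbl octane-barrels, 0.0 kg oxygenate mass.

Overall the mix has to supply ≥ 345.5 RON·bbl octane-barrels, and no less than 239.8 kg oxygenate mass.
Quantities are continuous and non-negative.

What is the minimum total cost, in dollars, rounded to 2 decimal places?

$433.26

Set it up as a linear program. Let x1 = barrels of ethanol, x2 = barrels of butane, x3 = barrels of FCC naphtha, x4 = barrels of light naphtha, x5 = barrels of raffinate.
Minimise 157.39x1 + 105.04x2 + 169.12x3 + 148.19x4 + 101.6x5 with:
  118x1 + 94.6x2 + 90.1x3 + 70.3x4 + 65x5 ≥ 345.5   (octane-barrels)
  127.4x1 ≥ 239.8   (oxygenate mass)
  x1, x2, x3, x4, x5 ≥ 0.
The cheapest feasible vertex uses only ethanol, butane; FCC naphtha, light naphtha, raffinate are not used. The octane-barrels and oxygenate mass requirements are met with equality.
That vertex is x1 = 1.88226, x2 = 1.30437.
Hence cost = 157.39·1.88226 + 105.04·1.30437 = $433.2599.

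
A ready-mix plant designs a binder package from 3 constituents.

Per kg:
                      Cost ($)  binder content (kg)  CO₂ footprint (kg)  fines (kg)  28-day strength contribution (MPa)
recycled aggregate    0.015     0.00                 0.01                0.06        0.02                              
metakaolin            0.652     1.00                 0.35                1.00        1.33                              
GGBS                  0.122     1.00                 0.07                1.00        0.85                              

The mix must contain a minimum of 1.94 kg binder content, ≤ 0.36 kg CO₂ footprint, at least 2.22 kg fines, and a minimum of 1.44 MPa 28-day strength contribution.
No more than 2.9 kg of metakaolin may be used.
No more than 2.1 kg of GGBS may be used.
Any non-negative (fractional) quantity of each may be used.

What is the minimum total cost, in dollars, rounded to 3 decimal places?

$0.286

This is a linear program. Let x1 = kg of recycled aggregate, x2 = kg of metakaolin, x3 = kg of GGBS.
min 0.015x1 + 0.652x2 + 0.122x3 s.t.:
  1x2 + 1x3 ≥ 1.94   (binder content)
  0.01x1 + 0.35x2 + 0.07x3 ≤ 0.36   (CO₂ footprint)
  0.06x1 + 1x2 + 1x3 ≥ 2.22   (fines)
  0.02x1 + 1.33x2 + 0.85x3 ≥ 1.44   (28-day strength contribution)
  x2 ≤ 2.9
  x3 ≤ 2.1
  x1, x2, x3 ≥ 0.
The optimal basis is {recycled aggregate, GGBS}; metakaolin drops out. The fines and the GGBS cap requirements are met with equality.
Optimal quantities: recycled aggregate = 2 kg, GGBS = 2.1 kg.
Total cost: 0.015·2 + 0.122·2.1 = 0.28620.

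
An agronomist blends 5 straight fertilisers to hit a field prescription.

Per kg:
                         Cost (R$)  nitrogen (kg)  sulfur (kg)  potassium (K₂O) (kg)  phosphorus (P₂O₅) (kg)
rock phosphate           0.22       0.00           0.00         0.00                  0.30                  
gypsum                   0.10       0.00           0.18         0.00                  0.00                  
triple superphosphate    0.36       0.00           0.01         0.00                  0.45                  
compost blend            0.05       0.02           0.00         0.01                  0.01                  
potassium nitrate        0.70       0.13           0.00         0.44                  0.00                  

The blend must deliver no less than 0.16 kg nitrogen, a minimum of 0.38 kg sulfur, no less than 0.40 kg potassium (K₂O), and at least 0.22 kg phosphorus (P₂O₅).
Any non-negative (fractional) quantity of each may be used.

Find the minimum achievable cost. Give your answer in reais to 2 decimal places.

R$1.07

This is a linear program. Let x1 = kg of rock phosphate, x2 = kg of gypsum, x3 = kg of triple superphosphate, x4 = kg of compost blend, x5 = kg of potassium nitrate.
Minimise 0.22x1 + 0.1x2 + 0.36x3 + 0.05x4 + 0.7x5 subject to:
  0.02x4 + 0.13x5 ≥ 0.16   (nitrogen)
  0.18x2 + 0.01x3 ≥ 0.38   (sulfur)
  0.01x4 + 0.44x5 ≥ 0.4   (potassium (K₂O))
  0.3x1 + 0.45x3 + 0.01x4 ≥ 0.22   (phosphorus (P₂O₅))
  x1, x2, x3, x4, x5 ≥ 0.
At the optimum only rock phosphate, gypsum, compost blend, potassium nitrate are positive (triple superphosphate = 0). Binding constraints: nitrogen, sulfur, potassium (K₂O), phosphorus (P₂O₅).
Solving gives x1 = 0.6516, x2 = 2.111, x4 = 2.453, x5 = 0.8533.
Hence cost = 0.22·0.6516 + 0.1·2.111 + 0.05·2.453 + 0.7·0.8533 = R$1.0744.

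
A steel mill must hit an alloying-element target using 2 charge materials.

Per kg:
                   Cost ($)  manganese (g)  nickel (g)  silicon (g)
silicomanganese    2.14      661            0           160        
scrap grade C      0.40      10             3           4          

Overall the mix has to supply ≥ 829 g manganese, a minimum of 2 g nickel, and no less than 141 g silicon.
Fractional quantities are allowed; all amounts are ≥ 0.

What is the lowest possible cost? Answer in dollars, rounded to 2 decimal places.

Treat it as an LP. Let x1 = kg of silicomanganese, x2 = kg of scrap grade C.
Minimize 2.14x1 + 0.4x2 s.t.:
  661x1 + 10x2 ≥ 829   (manganese)
  3x2 ≥ 2   (nickel)
  160x1 + 4x2 ≥ 141   (silicon)
  x1, x2 ≥ 0.
Both inputs are positive at the optimum. There the manganese and nickel constraints are tight.
So silicomanganese = 1.244 kg, scrap grade C = 0.6667 kg.
Objective = 2.14·1.244 + 0.4·0.6667 = 2.9288.

$2.93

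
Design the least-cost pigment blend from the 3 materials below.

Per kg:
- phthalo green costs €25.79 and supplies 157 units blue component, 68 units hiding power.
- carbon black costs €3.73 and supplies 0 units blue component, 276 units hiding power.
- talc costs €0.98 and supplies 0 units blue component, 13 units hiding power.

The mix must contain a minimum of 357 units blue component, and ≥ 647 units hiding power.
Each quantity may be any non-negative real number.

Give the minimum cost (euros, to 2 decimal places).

Let x1 = kg of phthalo green, x2 = kg of carbon black, x3 = kg of talc.
min 25.79x1 + 3.73x2 + 0.98x3 with:
  157x1 ≥ 357   (blue component)
  68x1 + 276x2 + 13x3 ≥ 647   (hiding power)
  x1, x2, x3 ≥ 0.
The cheapest feasible vertex uses only phthalo green, carbon black; talc is not used. Binding constraints: blue component and hiding power.
Optimal quantities: phthalo green = 2.274 kg, carbon black = 1.784 kg.
Hence cost = 25.79·2.274 + 3.73·1.784 = €65.3008.

€65.30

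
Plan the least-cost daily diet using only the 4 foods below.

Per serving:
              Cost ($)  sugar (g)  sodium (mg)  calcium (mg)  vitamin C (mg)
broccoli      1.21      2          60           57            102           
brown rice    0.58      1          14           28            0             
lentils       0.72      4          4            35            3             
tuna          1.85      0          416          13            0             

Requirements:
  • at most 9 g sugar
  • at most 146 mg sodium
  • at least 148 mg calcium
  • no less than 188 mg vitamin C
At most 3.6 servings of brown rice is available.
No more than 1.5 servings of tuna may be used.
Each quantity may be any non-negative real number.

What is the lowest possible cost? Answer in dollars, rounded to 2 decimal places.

Let x1 = servings of broccoli, x2 = servings of brown rice, x3 = servings of lentils, x4 = servings of tuna.
Minimize 1.21x1 + 0.58x2 + 0.72x3 + 1.85x4 s.t.:
  2x1 + 1x2 + 4x3 ≤ 9   (sugar)
  60x1 + 14x2 + 4x3 + 416x4 ≤ 146   (sodium)
  57x1 + 28x2 + 35x3 + 13x4 ≥ 148   (calcium)
  102x1 + 3x3 ≥ 188   (vitamin C)
  x2 ≤ 3.6
  x4 ≤ 1.5
  x1, x2, x3, x4 ≥ 0.
The minimum-cost mix takes nothing from brown rice, tuna — only broccoli, lentils. The calcium and vitamin C requirements are met with equality.
Solving gives x1 = 1.805, x3 = 1.289.
Objective = 1.21·1.805 + 0.72·1.289 = 3.1121.

$3.11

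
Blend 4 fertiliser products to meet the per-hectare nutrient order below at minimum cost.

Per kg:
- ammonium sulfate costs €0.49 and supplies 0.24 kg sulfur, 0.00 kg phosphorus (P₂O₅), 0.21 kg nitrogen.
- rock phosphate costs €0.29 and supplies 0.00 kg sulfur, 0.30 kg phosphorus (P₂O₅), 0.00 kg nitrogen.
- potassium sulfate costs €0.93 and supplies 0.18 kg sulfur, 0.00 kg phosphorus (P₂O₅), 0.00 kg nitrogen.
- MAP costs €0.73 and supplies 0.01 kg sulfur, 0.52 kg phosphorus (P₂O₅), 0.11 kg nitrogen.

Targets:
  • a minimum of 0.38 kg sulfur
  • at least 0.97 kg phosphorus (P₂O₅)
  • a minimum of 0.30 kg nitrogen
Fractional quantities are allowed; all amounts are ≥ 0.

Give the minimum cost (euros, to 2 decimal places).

€1.71

Let x1 = kg of ammonium sulfate, x2 = kg of rock phosphate, x3 = kg of potassium sulfate, x4 = kg of MAP.
min 0.49x1 + 0.29x2 + 0.93x3 + 0.73x4 s.t.:
  0.24x1 + 0.18x3 + 0.01x4 ≥ 0.38   (sulfur)
  0.3x2 + 0.52x4 ≥ 0.97   (phosphorus (P₂O₅))
  0.21x1 + 0.11x4 ≥ 0.3   (nitrogen)
  x1, x2, x3, x4 ≥ 0.
At the optimum only ammonium sulfate, rock phosphate are positive (potassium sulfate, MAP = 0). The sulfur and phosphorus (P₂O₅) requirements are met with equality.
So ammonium sulfate = 1.583 kg, rock phosphate = 3.233 kg.
Objective = 0.49·1.583 + 0.29·3.233 = 1.7132.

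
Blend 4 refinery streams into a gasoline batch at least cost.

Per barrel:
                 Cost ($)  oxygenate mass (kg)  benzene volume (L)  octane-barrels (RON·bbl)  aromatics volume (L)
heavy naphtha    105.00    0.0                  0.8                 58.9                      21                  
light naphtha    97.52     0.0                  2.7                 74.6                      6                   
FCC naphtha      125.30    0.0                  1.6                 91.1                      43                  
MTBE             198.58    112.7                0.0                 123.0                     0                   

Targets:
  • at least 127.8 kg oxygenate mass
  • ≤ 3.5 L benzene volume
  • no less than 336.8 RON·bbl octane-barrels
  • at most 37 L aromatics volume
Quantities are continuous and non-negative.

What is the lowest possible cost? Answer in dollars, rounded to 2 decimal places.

Let x1 = barrels of heavy naphtha, x2 = barrels of light naphtha, x3 = barrels of FCC naphtha, x4 = barrels of MTBE.
min 105x1 + 97.52x2 + 125.3x3 + 198.58x4 subject to:
  112.7x4 ≥ 127.8   (oxygenate mass)
  0.8x1 + 2.7x2 + 1.6x3 ≤ 3.5   (benzene volume)
  58.9x1 + 74.6x2 + 91.1x3 + 123x4 ≥ 336.8   (octane-barrels)
  21x1 + 6x2 + 43x3 ≤ 37   (aromatics volume)
  x1, x2, x3, x4 ≥ 0.
The minimum-cost mix takes nothing from heavy naphtha — only light naphtha, FCC naphtha, MTBE. There the benzene volume, octane-barrels, aromatics volume constraints are tight.
Optimal quantities: light naphtha = 0.857277 barrels, FCC naphtha = 0.740845 barrels, MTBE = 1.66956 barrels.
Total cost: 97.52·0.857277 + 125.3·0.740845 + 198.58·1.66956 = 507.9708.

$507.97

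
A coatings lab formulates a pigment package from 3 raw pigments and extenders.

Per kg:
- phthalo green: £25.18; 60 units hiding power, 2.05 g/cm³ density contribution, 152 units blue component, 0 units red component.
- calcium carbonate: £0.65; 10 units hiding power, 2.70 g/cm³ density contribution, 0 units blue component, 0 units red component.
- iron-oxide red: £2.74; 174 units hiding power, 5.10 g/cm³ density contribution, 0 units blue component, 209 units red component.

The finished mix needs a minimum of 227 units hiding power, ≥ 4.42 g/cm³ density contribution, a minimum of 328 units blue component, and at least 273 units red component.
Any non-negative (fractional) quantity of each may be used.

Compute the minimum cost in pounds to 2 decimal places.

£57.91

Let x1 = kg of phthalo green, x2 = kg of calcium carbonate, x3 = kg of iron-oxide red.
Minimize 25.18x1 + 0.65x2 + 2.74x3 s.t.:
  60x1 + 10x2 + 174x3 ≥ 227   (hiding power)
  2.05x1 + 2.7x2 + 5.1x3 ≥ 4.42   (density contribution)
  152x1 ≥ 328   (blue component)
  209x3 ≥ 273   (red component)
  x1, x2, x3 ≥ 0.
The cheapest feasible vertex uses only phthalo green, iron-oxide red; calcium carbonate is not used. The blue component and red component requirements are met with equality.
So phthalo green = 2.1579 kg, iron-oxide red = 1.3062 kg.
Cost = 25.18·2.1579 + 2.74·1.3062 = 57.9149.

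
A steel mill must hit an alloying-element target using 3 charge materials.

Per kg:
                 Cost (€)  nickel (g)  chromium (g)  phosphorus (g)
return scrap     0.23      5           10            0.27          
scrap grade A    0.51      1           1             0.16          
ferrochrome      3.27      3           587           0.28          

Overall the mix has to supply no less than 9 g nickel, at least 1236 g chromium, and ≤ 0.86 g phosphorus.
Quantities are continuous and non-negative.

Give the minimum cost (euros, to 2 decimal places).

€6.98

Let x1 = kg of return scrap, x2 = kg of scrap grade A, x3 = kg of ferrochrome.
Minimize 0.23x1 + 0.51x2 + 3.27x3 with:
  5x1 + 1x2 + 3x3 ≥ 9   (nickel)
  10x1 + 1x2 + 587x3 ≥ 1236   (chromium)
  0.27x1 + 0.16x2 + 0.28x3 ≤ 0.86   (phosphorus)
  x1, x2, x3 ≥ 0.
At the optimum only return scrap, ferrochrome are positive (scrap grade A = 0). Binding constraints: nickel and chromium.
So return scrap = 0.5422 kg, ferrochrome = 2.096 kg.
Cost = 0.23·0.5422 + 3.27·2.096 = 6.9786.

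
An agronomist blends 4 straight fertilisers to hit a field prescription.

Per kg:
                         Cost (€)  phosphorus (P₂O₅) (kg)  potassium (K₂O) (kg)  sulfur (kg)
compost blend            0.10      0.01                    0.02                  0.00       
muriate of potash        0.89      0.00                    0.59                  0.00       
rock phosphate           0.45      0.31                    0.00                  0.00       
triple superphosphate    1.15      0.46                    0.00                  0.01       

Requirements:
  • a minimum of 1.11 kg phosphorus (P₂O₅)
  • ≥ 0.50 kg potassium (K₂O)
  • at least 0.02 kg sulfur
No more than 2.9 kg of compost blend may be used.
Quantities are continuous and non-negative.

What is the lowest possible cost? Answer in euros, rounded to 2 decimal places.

€3.33

Set it up as a linear program. Let x1 = kg of compost blend, x2 = kg of muriate of potash, x3 = kg of rock phosphate, x4 = kg of triple superphosphate.
min 0.1x1 + 0.89x2 + 0.45x3 + 1.15x4 subject to:
  0.01x1 + 0.31x3 + 0.46x4 ≥ 1.11   (phosphorus (P₂O₅))
  0.02x1 + 0.59x2 ≥ 0.5   (potassium (K₂O))
  0.01x4 ≥ 0.02   (sulfur)
  x1 ≤ 2.9
  x1, x2, x3, x4 ≥ 0.
The minimum-cost mix takes nothing from compost blend — only muriate of potash, rock phosphate, triple superphosphate. There the phosphorus (P₂O₅), potassium (K₂O), sulfur constraints are tight.
Solving gives x2 = 0.8475, x3 = 0.6129, x4 = 2.
Hence cost = 0.89·0.8475 + 0.45·0.6129 + 1.15·2 = €3.3301.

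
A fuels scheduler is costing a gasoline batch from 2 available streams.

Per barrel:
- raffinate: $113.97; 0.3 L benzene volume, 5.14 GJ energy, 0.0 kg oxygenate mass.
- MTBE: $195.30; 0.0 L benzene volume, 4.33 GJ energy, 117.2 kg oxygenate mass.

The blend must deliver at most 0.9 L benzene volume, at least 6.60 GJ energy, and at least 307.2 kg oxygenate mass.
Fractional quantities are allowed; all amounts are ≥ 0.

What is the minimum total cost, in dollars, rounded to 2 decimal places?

$511.91

Let x1 = barrels of raffinate, x2 = barrels of MTBE.
Minimize 113.97x1 + 195.3x2 s.t.:
  0.3x1 ≤ 0.9   (benzene volume)
  5.14x1 + 4.33x2 ≥ 6.6   (energy)
  117.2x2 ≥ 307.2   (oxygenate mass)
  x1, x2 ≥ 0.
The cheapest feasible vertex uses only MTBE; raffinate is not used. There the oxygenate mass constraint is tight.
So MTBE = 2.62116 barrels.
Cost = 195.3·2.62116 = 511.9125.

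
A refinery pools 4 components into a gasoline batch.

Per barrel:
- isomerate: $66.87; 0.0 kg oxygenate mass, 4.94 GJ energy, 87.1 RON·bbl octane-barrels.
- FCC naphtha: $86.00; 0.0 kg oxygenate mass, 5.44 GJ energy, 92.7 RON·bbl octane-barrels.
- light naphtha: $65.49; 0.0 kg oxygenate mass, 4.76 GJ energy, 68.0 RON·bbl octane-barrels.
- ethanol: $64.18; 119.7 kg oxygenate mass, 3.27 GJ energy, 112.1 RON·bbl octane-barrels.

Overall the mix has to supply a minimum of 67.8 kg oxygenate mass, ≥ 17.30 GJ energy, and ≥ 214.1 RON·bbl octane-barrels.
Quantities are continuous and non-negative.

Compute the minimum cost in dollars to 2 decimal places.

$245.46

Let x1 = barrels of isomerate, x2 = barrels of FCC naphtha, x3 = barrels of light naphtha, x4 = barrels of ethanol.
min 66.87x1 + 86x2 + 65.49x3 + 64.18x4 s.t.:
  119.7x4 ≥ 67.8   (oxygenate mass)
  4.94x1 + 5.44x2 + 4.76x3 + 3.27x4 ≥ 17.3   (energy)
  87.1x1 + 92.7x2 + 68x3 + 112.1x4 ≥ 214.1   (octane-barrels)
  x1, x2, x3, x4 ≥ 0.
The optimal basis is {isomerate, ethanol}; FCC naphtha, light naphtha drop out. There the oxygenate mass and energy constraints are tight.
That vertex is x1 = 3.1271, x4 = 0.56642.
Objective = 66.87·3.1271 + 64.18·0.56642 = 245.4620.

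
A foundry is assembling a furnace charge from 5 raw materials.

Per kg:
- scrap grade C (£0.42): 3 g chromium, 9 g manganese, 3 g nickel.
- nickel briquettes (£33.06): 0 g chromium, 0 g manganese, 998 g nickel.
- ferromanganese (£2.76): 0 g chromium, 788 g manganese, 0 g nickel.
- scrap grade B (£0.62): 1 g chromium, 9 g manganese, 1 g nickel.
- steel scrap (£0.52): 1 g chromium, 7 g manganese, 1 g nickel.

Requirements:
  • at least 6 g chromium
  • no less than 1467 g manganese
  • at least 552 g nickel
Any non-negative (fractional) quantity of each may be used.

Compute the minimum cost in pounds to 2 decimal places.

£24.00

Let x1 = kg of scrap grade C, x2 = kg of nickel briquettes, x3 = kg of ferromanganese, x4 = kg of scrap grade B, x5 = kg of steel scrap.
min 0.42x1 + 33.06x2 + 2.76x3 + 0.62x4 + 0.52x5 s.t.:
  3x1 + 1x4 + 1x5 ≥ 6   (chromium)
  9x1 + 788x3 + 9x4 + 7x5 ≥ 1467   (manganese)
  3x1 + 998x2 + 1x4 + 1x5 ≥ 552   (nickel)
  x1, x2, x3, x4, x5 ≥ 0.
At the optimum only scrap grade C, nickel briquettes, ferromanganese are positive (scrap grade B, steel scrap = 0). There the chromium, manganese, nickel constraints are tight.
That vertex is x1 = 2, x2 = 0.5471, x3 = 1.839.
Total cost: 0.42·2 + 33.06·0.5471 + 2.76·1.839 = 24.0028.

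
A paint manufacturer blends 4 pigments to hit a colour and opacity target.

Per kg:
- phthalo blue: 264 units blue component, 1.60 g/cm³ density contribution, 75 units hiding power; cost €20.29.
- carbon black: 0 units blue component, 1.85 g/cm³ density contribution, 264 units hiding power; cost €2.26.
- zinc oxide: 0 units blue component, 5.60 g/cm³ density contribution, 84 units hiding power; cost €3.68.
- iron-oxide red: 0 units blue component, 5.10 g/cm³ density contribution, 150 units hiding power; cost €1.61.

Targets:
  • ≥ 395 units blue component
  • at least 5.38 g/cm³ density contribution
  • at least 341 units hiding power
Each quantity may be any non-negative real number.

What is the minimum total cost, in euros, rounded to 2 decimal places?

This is a linear program. Let x1 = kg of phthalo blue, x2 = kg of carbon black, x3 = kg of zinc oxide, x4 = kg of iron-oxide red.
Minimise 20.29x1 + 2.26x2 + 3.68x3 + 1.61x4 with:
  264x1 ≥ 395   (blue component)
  1.6x1 + 1.85x2 + 5.6x3 + 5.1x4 ≥ 5.38   (density contribution)
  75x1 + 264x2 + 84x3 + 150x4 ≥ 341   (hiding power)
  x1, x2, x3, x4 ≥ 0.
The optimal basis is {phthalo blue, carbon black, iron-oxide red}; zinc oxide drops out. The blue component, density contribution, hiding power requirements are met with equality.
So phthalo blue = 1.4962 kg, carbon black = 0.67255 kg, iron-oxide red = 0.34154 kg.
Cost = 20.29·1.4962 + 2.26·0.67255 + 1.61·0.34154 = 32.4277.

€32.43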